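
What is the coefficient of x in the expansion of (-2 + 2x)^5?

The general term is C(5,j)·(-2)^j·(2x)^(5-j); the x^1 term has j = 4.
C(5,4) = 5.
Coefficient = C(5,4) · (-2)^4 · 2^1 = 5 · 16 · 2 = 160.

160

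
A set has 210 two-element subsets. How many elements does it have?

21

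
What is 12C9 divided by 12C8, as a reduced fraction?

4/9

C(n,k+1)/C(n,k) = (n−k)/(k+1) = (12−8)/(8+1) = 4/9.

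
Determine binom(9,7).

36

C(9,7) = C(9,2) by symmetry.
C(9,2) = (9·8) / 2! = 72 / 2 = 36.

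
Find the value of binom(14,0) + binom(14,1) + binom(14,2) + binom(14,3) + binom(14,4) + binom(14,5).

1 + 14 + 91 + 364 + 1001 + 2002 = 3473.

3473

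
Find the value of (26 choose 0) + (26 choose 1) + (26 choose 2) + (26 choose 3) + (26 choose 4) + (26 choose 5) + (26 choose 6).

313912

1 + 26 + 325 + 2600 + 14950 + 65780 + 230230 = 313912.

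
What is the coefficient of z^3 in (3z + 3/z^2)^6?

4374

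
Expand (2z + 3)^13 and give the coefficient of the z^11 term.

1437696

The general term is C(13,j)·(2z)^j·(3)^(13-j); the z^11 term has j = 11.
C(13,11) = 78.
Coefficient = C(13,11) · 2^11 · 3^2 = 78 · 2048 · 9 = 1437696.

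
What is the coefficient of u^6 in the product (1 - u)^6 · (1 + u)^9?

25

Coefficient of u^6 = Σ_{j} C(6,j)·(-1)^j·C(9,6-j)·1^(6-j) for j from 0 to 6.
= 84 + (-756) + 1890 + (-1680) + 540 + (-54) + 1 = 25.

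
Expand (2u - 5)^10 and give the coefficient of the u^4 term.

52500000

The general term is C(10,j)·(2u)^j·(-5)^(10-j); the u^4 term has j = 4.
C(10,4) = 210.
Coefficient = C(10,4) · 2^4 · (-5)^6 = 210 · 16 · 15625 = 52500000.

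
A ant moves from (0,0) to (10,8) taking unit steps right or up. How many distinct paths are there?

43758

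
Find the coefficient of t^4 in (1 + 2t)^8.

1120

The general term is C(8,j)·(1)^j·(2t)^(8-j); the t^4 term has j = 4.
C(8,4) = 70.
Coefficient = C(8,4) · 2^4 = 70 · 16 = 1120.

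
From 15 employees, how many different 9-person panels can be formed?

This is C(15,9) = 5005.

5005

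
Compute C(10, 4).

210

C(10,4) = (10·9·8·7) / 4! = 5040 / 24 = 210.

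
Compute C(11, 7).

330

C(11,7) = C(11,4) by symmetry.
C(11,4) = (11·10·9·8) / 4! = 7920 / 24 = 330.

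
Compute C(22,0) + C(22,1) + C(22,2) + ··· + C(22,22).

The entries of row 22 sum to 2^22 = 4194304.

4194304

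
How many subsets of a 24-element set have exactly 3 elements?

Choose the 3 positions: C(24,3) = 2024.

2024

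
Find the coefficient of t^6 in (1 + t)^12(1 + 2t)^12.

1423796

Coefficient of t^6 = Σ_{j} C(12,j)·1^j·C(12,6-j)·2^(6-j) for j from 0 to 6.
= 59136 + 304128 + 522720 + 387200 + 130680 + 19008 + 924 = 1423796.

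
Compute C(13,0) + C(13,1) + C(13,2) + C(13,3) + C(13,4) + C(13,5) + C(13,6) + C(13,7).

1 + 13 + 78 + 286 + 715 + 1287 + 1716 + 1716 = 5812.

5812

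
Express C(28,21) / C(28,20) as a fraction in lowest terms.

8/21

C(n,k+1)/C(n,k) = (n−k)/(k+1) = (28−20)/(20+1) = 8/21.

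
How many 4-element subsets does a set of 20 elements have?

4845

C(20,4) = (20·19·18·17) / 4! = 116280 / 24 = 4845.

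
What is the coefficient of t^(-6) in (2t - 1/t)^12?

-1760

General term: C(12,j)·(2t)^j·(-1/t)^(12-j), with t-exponent 1j − 1(12−j) = 2j − 12.
Set 2j − 12 = -6: j = 3.
C(12,3) = 220; 2^3 = 8; (-1)^9 = -1.
Coefficient = 220 · 8 · (-1) = -1760.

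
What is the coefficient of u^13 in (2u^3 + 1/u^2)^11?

General term: C(11,j)·(2u^3)^j·(1/u^2)^(11-j), with u-exponent 3j − 2(11−j) = 5j − 22.
Set 5j − 22 = 13: j = 7.
C(11,7) = 330; 2^7 = 128; 1^4 = 1.
Coefficient = 330 · 128 · 1 = 42240.

42240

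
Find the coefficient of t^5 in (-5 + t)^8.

The general term is C(8,j)·(-5)^j·(t)^(8-j); the t^5 term has j = 3.
C(8,3) = 56.
Coefficient = C(8,3) · (-5)^3 = 56 · (-125) = -7000.

-7000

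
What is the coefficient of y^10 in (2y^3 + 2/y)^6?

General term: C(6,j)·(2y^3)^j·(2/y)^(6-j), with y-exponent 3j − 1(6−j) = 4j − 6.
Set 4j − 6 = 10: j = 4.
C(6,4) = 15; 2^4 = 16; 2^2 = 4.
Coefficient = 15 · 16 · 4 = 960.

960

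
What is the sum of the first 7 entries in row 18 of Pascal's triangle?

31180

1 + 18 + 153 + 816 + 3060 + 8568 + 18564 = 31180.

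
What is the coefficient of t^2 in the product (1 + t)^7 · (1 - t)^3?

3

Coefficient of t^2 = Σ_{j} C(7,j)·1^j·C(3,2-j)·(-1)^(2-j) for j from 0 to 2.
= 3 + (-21) + 21 = 3.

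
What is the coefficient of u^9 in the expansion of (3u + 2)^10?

393660

The general term is C(10,j)·(3u)^j·(2)^(10-j); the u^9 term has j = 9.
C(10,9) = 10.
Coefficient = C(10,9) · 3^9 · 2^1 = 10 · 19683 · 2 = 393660.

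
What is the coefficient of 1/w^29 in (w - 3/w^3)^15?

General term: C(15,j)·(w)^j·(-3/w^3)^(15-j), with w-exponent 1j − 3(15−j) = 4j − 45.
Set 4j − 45 = -29: j = 4.
C(15,4) = 1365; 1^4 = 1; (-3)^11 = -177147.
Coefficient = 1365 · 1 · (-177147) = -241805655.

-241805655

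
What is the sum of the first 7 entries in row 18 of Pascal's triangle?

31180

1 + 18 + 153 + 816 + 3060 + 8568 + 18564 = 31180.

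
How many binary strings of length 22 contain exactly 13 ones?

497420

Choose the 13 positions: C(22,13) = 497420.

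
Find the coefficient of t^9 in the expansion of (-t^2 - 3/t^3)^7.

-21

General term: C(7,j)·(-t^2)^j·(-3/t^3)^(7-j), with t-exponent 2j − 3(7−j) = 5j − 21.
Set 5j − 21 = 9: j = 6.
C(7,6) = 7; (-1)^6 = 1; (-3)^1 = -3.
Coefficient = 7 · 1 · (-3) = -21.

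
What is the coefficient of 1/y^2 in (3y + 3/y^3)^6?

10935

General term: C(6,j)·(3y)^j·(3/y^3)^(6-j), with y-exponent 1j − 3(6−j) = 4j − 18.
Set 4j − 18 = -2: j = 4.
C(6,4) = 15; 3^4 = 81; 3^2 = 9.
Coefficient = 15 · 81 · 9 = 10935.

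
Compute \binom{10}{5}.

252

C(10,5) = (10·9·8·7·6) / 5! = 30240 / 120 = 252.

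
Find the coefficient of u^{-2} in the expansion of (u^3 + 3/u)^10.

295245

General term: C(10,j)·(u^3)^j·(3/u)^(10-j), with u-exponent 3j − 1(10−j) = 4j − 10.
Set 4j − 10 = -2: j = 2.
C(10,2) = 45; 1^2 = 1; 3^8 = 6561.
Coefficient = 45 · 1 · 6561 = 295245.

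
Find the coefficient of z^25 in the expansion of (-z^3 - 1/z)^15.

General term: C(15,j)·(-z^3)^j·(-1/z)^(15-j), with z-exponent 3j − 1(15−j) = 4j − 15.
Set 4j − 15 = 25: j = 10.
C(15,10) = 3003; (-1)^10 = 1; (-1)^5 = -1.
Coefficient = 3003 · 1 · (-1) = -3003.

-3003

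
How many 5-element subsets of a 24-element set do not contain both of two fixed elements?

All 5-subsets: C(24,5) = 42504. Those containing both fixed elements: C(22,3) = 1540.
42504 − 1540 = 40964.

40964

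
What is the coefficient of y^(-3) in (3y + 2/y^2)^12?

55427328

General term: C(12,j)·(3y)^j·(2/y^2)^(12-j), with y-exponent 1j − 2(12−j) = 3j − 24.
Set 3j − 24 = -3: j = 7.
C(12,7) = 792; 3^7 = 2187; 2^5 = 32.
Coefficient = 792 · 2187 · 32 = 55427328.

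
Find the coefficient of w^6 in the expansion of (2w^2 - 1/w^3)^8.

General term: C(8,j)·(2w^2)^j·(-1/w^3)^(8-j), with w-exponent 2j − 3(8−j) = 5j − 24.
Set 5j − 24 = 6: j = 6.
C(8,6) = 28; 2^6 = 64; (-1)^2 = 1.
Coefficient = 28 · 64 · 1 = 1792.

1792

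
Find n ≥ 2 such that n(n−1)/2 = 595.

n(n−1)/2 = 595 ⇒ n(n−1) = 1190. Since 35·34 = 1190, n = 35.

35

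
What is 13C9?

C(13,9) = C(13,4) by symmetry.
C(13,4) = (13·12·11·10) / 4! = 17160 / 24 = 715.

715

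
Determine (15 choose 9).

5005

C(15,9) = C(15,6) by symmetry.
C(15,6) = (15·14·13·12·11·10) / 6! = 3603600 / 720 = 5005.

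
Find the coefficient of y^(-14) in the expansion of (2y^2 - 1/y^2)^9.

18

General term: C(9,j)·(2y^2)^j·(-1/y^2)^(9-j), with y-exponent 2j − 2(9−j) = 4j − 18.
Set 4j − 18 = -14: j = 1.
C(9,1) = 9; 2^1 = 2; (-1)^8 = 1.
Coefficient = 9 · 2 · 1 = 18.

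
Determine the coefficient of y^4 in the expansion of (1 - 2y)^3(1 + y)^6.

27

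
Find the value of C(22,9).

C(22,9) = (22·21·20·19·18·17·16·15·14) / 9! = 180503769600 / 362880 = 497420.

497420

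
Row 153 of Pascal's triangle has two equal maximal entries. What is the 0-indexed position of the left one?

76

For odd n = 153, C(153,r) peaks at r = (n−1)/2 and (n+1)/2; the smaller is 76.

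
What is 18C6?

18564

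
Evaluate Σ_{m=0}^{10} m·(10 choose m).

Differentiating (1+x)^10 and setting x=1: Σ m·C(10,m) = 10·2^9 = 5120.

5120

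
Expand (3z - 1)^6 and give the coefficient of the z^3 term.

The general term is C(6,j)·(3z)^j·(-1)^(6-j); the z^3 term has j = 3.
C(6,3) = 20.
Coefficient = C(6,3) · 3^3 · (-1)^3 = 20 · 27 · (-1) = -540.

-540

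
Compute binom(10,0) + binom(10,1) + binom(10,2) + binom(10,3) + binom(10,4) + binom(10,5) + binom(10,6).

848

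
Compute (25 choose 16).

2042975

C(25,16) = C(25,9) by symmetry.
C(25,9) = (25·24·23·22·21·20·19·18·17) / 9! = 741354768000 / 362880 = 2042975.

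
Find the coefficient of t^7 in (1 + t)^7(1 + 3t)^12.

12112804

Coefficient of t^7 = Σ_{j} C(7,j)·1^j·C(12,7-j)·3^(7-j) for j from 0 to 7.
= 1732104 + 4715172 + 4041576 + 1403325 + 207900 + 12474 + 252 + 1 = 12112804.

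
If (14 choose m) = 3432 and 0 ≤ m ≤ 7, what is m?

C(14,m) increases on 0 ≤ m ≤ 7. C(14,6) = 3003 and C(14,7) = 3432, so m = 7.

7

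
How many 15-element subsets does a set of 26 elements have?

7726160

C(26,15) = C(26,11) by symmetry.
C(26,11) = (26·25·24·23·22·21·20·19·18·17·16) / 11! = 308403583488000 / 39916800 = 7726160.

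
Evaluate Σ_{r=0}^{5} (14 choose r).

3473

1 + 14 + 91 + 364 + 1001 + 2002 = 3473.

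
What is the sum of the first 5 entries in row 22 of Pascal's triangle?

1 + 22 + 231 + 1540 + 7315 = 9109.

9109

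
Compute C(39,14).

15084504396

C(39,14) = (39·38·37·36·35·34·33·32·31·30·29·28·27·26) / 14! = 1315041316842168115200 / 87178291200 = 15084504396.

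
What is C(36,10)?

254186856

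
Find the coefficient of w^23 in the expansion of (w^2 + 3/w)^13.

39

General term: C(13,j)·(w^2)^j·(3/w)^(13-j), with w-exponent 2j − 1(13−j) = 3j − 13.
Set 3j − 13 = 23: j = 12.
C(13,12) = 13; 1^12 = 1; 3^1 = 3.
Coefficient = 13 · 1 · 3 = 39.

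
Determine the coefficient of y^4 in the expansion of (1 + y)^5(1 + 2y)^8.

4645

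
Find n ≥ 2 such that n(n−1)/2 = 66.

n(n−1)/2 = 66 ⇒ n(n−1) = 132. Since 12·11 = 132, n = 12.

12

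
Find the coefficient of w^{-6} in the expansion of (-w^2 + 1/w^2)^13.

General term: C(13,j)·(-w^2)^j·(1/w^2)^(13-j), with w-exponent 2j − 2(13−j) = 4j − 26.
Set 4j − 26 = -6: j = 5.
C(13,5) = 1287; (-1)^5 = -1; 1^8 = 1.
Coefficient = 1287 · (-1) · 1 = -1287.

-1287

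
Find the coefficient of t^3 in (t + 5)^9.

1312500

The general term is C(9,j)·(t)^j·(5)^(9-j); the t^3 term has j = 3.
C(9,3) = 84.
Coefficient = C(9,3) · 5^6 = 84 · 15625 = 1312500.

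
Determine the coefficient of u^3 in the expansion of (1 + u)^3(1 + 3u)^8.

2341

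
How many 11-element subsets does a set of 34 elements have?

C(34,11) = (34·33·32·31·30·29·28·27·26·25·24) / 11! = 11420107066368000 / 39916800 = 286097760.

286097760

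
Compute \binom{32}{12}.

225792840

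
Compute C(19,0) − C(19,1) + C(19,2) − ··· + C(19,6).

18564

The partial alternating sum Σ_{k=0}^{6} (−1)^k C(19,k) = (−1)^6 C(18,6) = 18564.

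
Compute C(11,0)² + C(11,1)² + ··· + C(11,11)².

Σ C(11,r)² is the coefficient of x^11 in (1+x)^11(1+x)^11 = (1+x)^22, i.e. C(22,11) = 705432.

705432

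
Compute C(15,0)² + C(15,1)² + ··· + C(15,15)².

By Vandermonde's identity, Σ C(15,i)² = C(30,15) = 155117520.

155117520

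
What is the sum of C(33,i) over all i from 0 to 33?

The entries of row 33 sum to 2^33 = 8589934592.

8589934592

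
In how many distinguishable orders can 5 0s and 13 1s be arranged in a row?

8568

Choose positions for the 0s: C(18,5) = 8568.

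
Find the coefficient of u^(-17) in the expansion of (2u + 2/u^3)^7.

General term: C(7,j)·(2u)^j·(2/u^3)^(7-j), with u-exponent 1j − 3(7−j) = 4j − 21.
Set 4j − 21 = -17: j = 1.
C(7,1) = 7; 2^1 = 2; 2^6 = 64.
Coefficient = 7 · 2 · 64 = 896.

896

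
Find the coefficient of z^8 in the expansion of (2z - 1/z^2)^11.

General term: C(11,j)·(2z)^j·(-1/z^2)^(11-j), with z-exponent 1j − 2(11−j) = 3j − 22.
Set 3j − 22 = 8: j = 10.
C(11,10) = 11; 2^10 = 1024; (-1)^1 = -1.
Coefficient = 11 · 1024 · (-1) = -11264.

-11264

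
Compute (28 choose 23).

98280

C(28,23) = C(28,5) by symmetry.
C(28,5) = (28·27·26·25·24) / 5! = 11793600 / 120 = 98280.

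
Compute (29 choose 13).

C(29,13) = (29·28·27·26·25·24·23·22·21·20·19·18·17) / 13! = 422590010274432000 / 6227020800 = 67863915.

67863915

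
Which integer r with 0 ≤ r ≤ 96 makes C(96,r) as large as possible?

48

C(96,r) is maximized at r = 96/2 = 48.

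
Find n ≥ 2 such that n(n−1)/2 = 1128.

48

n(n−1)/2 = 1128 ⇒ n(n−1) = 2256. Since 48·47 = 2256, n = 48.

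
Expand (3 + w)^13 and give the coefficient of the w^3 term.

The general term is C(13,j)·(3)^j·(w)^(13-j); the w^3 term has j = 10.
C(13,10) = 286.
Coefficient = C(13,10) · 3^10 = 286 · 59049 = 16888014.

16888014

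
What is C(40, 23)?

C(40,23) = C(40,17) by symmetry.
C(40,17) = (40·39·38·37·36·35·34·33·32·31·30·29·28·27·26·25·24) / 17! = 31560991604212034764800000 / 355687428096000 = 88732378800.

88732378800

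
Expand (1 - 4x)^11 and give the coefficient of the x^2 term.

The general term is C(11,j)·(1)^j·(-4x)^(11-j); the x^2 term has j = 9.
C(11,9) = 55.
Coefficient = C(11,9) · (-4)^2 = 55 · 16 = 880.

880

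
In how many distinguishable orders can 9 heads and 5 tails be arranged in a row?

2002

Choose positions for the heads: C(14,9) = 2002.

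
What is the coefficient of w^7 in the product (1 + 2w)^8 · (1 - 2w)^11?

Coefficient of w^7 = Σ_{j} C(8,j)·2^j·C(11,7-j)·(-2)^(7-j) for j from 0 to 7.
= (-42240) + 473088 + (-1655808) + 2365440 + (-1478400) + 394240 + (-39424) + 1024 = 17920.

17920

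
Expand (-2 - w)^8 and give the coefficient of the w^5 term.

448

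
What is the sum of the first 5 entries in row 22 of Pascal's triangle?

1 + 22 + 231 + 1540 + 7315 = 9109.

9109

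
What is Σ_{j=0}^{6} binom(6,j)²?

924

By Vandermonde's identity, Σ C(6,j)² = C(12,6) = 924.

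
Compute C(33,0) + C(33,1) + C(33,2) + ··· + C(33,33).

Setting x = 1 in (1+x)^33 gives Σ C(33,j) = 2^33 = 8589934592.

8589934592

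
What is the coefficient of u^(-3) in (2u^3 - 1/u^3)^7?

280

General term: C(7,j)·(2u^3)^j·(-1/u^3)^(7-j), with u-exponent 3j − 3(7−j) = 6j − 21.
Set 6j − 21 = -3: j = 3.
C(7,3) = 35; 2^3 = 8; (-1)^4 = 1.
Coefficient = 35 · 8 · 1 = 280.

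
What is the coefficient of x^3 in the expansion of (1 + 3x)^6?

The general term is C(6,j)·(1)^j·(3x)^(6-j); the x^3 term has j = 3.
C(6,3) = 20.
Coefficient = C(6,3) · 3^3 = 20 · 27 = 540.

540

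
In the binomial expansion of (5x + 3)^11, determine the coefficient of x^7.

2088281250

The general term is C(11,j)·(5x)^j·(3)^(11-j); the x^7 term has j = 7.
C(11,7) = 330.
Coefficient = C(11,7) · 5^7 · 3^4 = 330 · 78125 · 81 = 2088281250.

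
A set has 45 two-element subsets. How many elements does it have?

n(n−1)/2 = 45 ⇒ n(n−1) = 90. Since 10·9 = 90, n = 10.

10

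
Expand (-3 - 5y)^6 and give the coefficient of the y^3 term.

The general term is C(6,j)·(-3)^j·(-5y)^(6-j); the y^3 term has j = 3.
C(6,3) = 20.
Coefficient = C(6,3) · (-3)^3 · (-5)^3 = 20 · (-27) · (-125) = 67500.

67500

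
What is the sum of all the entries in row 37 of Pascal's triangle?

137438953472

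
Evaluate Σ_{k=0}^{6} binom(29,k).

1 + 29 + 406 + 3654 + 23751 + 118755 + 475020 = 621616.

621616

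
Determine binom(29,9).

10015005

C(29,9) = (29·28·27·26·25·24·23·22·21) / 9! = 3634245014400 / 362880 = 10015005.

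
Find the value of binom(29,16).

67863915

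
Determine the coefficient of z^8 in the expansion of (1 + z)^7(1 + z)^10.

24310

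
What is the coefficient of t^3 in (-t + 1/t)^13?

1287

General term: C(13,j)·(-t)^j·(1/t)^(13-j), with t-exponent 1j − 1(13−j) = 2j − 13.
Set 2j − 13 = 3: j = 8.
C(13,8) = 1287; (-1)^8 = 1; 1^5 = 1.
Coefficient = 1287 · 1 · 1 = 1287.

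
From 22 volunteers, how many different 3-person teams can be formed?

This is C(22,3) = 1540.

1540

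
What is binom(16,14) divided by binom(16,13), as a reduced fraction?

3/14

C(n,k+1)/C(n,k) = (n−k)/(k+1) = (16−13)/(13+1) = 3/14.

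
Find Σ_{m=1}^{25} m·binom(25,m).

419430400

Since m·C(25,m) = 25·C(24,m−1), the sum is 25·2^24 = 25·16777216 = 419430400.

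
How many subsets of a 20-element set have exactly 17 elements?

1140

Choose the 17 positions: C(20,17) = 1140.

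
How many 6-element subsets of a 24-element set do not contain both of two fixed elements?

127281

All 6-subsets: C(24,6) = 134596. Those containing both fixed elements: C(22,4) = 7315.
134596 − 7315 = 127281.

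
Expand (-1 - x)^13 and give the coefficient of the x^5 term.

The general term is C(13,j)·(-1)^j·(-x)^(13-j); the x^5 term has j = 8.
C(13,8) = 1287.
Coefficient = C(13,8) · (-1)^5 = 1287 · (-1) = -1287.

-1287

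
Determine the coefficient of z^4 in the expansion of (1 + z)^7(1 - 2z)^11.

Coefficient of z^4 = Σ_{j} C(7,j)·1^j·C(11,4-j)·(-2)^(4-j) for j from 0 to 4.
= 5280 + (-9240) + 4620 + (-770) + 35 = -75.

-75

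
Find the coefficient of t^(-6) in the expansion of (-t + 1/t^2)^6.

General term: C(6,j)·(-t)^j·(1/t^2)^(6-j), with t-exponent 1j − 2(6−j) = 3j − 12.
Set 3j − 12 = -6: j = 2.
C(6,2) = 15; (-1)^2 = 1; 1^4 = 1.
Coefficient = 15 · 1 · 1 = 15.

15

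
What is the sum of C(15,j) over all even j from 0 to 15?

16384

Even-j terms of row 15 sum to 2^14 = 16384.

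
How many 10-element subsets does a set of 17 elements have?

C(17,10) = C(17,7) by symmetry.
C(17,7) = (17·16·15·14·13·12·11) / 7! = 98017920 / 5040 = 19448.

19448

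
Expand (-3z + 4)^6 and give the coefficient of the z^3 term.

The general term is C(6,j)·(-3z)^j·(4)^(6-j); the z^3 term has j = 3.
C(6,3) = 20.
Coefficient = C(6,3) · (-3)^3 · 4^3 = 20 · (-27) · 64 = -34560.

-34560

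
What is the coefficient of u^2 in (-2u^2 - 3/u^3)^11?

-3421440

General term: C(11,j)·(-2u^2)^j·(-3/u^3)^(11-j), with u-exponent 2j − 3(11−j) = 5j − 33.
Set 5j − 33 = 2: j = 7.
C(11,7) = 330; (-2)^7 = -128; (-3)^4 = 81.
Coefficient = 330 · (-128) · 81 = -3421440.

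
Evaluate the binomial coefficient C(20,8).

C(20,8) = (20·19·18·17·16·15·14·13) / 8! = 5079110400 / 40320 = 125970.

125970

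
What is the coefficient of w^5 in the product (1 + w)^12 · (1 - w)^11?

Coefficient of w^5 = Σ_{j} C(12,j)·1^j·C(11,5-j)·(-1)^(5-j) for j from 0 to 5.
= (-462) + 3960 + (-10890) + 12100 + (-5445) + 792 = 55.

55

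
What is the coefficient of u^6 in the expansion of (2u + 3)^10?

The general term is C(10,j)·(2u)^j·(3)^(10-j); the u^6 term has j = 6.
C(10,6) = 210.
Coefficient = C(10,6) · 2^6 · 3^4 = 210 · 64 · 81 = 1088640.

1088640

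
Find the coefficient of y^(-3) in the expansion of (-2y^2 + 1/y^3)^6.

General term: C(6,j)·(-2y^2)^j·(1/y^3)^(6-j), with y-exponent 2j − 3(6−j) = 5j − 18.
Set 5j − 18 = -3: j = 3.
C(6,3) = 20; (-2)^3 = -8; 1^3 = 1.
Coefficient = 20 · (-8) · 1 = -160.

-160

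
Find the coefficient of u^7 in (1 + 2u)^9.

4608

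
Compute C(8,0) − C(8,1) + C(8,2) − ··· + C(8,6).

The partial alternating sum Σ_{k=0}^{6} (−1)^k C(8,k) = (−1)^6 C(7,6) = 7.

7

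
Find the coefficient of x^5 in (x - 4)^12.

-12976128

The general term is C(12,j)·(x)^j·(-4)^(12-j); the x^5 term has j = 5.
C(12,5) = 792.
Coefficient = C(12,5) · (-4)^7 = 792 · (-16384) = -12976128.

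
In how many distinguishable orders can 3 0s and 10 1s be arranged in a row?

286

Choose positions for the 0s: C(13,3) = 286.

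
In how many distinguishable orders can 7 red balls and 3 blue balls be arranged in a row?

120

Choose positions for the red balls: C(10,7) = 120.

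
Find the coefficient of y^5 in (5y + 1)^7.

The general term is C(7,j)·(5y)^j·(1)^(7-j); the y^5 term has j = 5.
C(7,5) = 21.
Coefficient = C(7,5) · 5^5 = 21 · 3125 = 65625.

65625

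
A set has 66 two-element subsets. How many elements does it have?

12

n(n−1)/2 = 66 ⇒ n(n−1) = 132. Since 12·11 = 132, n = 12.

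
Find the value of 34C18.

2203961430

C(34,18) = C(34,16) by symmetry.
C(34,16) = (34·33·32·31·30·29·28·27·26·25·24·23·22·21·20·19) / 16! = 46113021921146019840000 / 20922789888000 = 2203961430.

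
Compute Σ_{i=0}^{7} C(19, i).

94184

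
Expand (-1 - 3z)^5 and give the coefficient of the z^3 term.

The general term is C(5,j)·(-1)^j·(-3z)^(5-j); the z^3 term has j = 2.
C(5,2) = 10.
Coefficient = C(5,2) · (-3)^3 = 10 · (-27) = -270.

-270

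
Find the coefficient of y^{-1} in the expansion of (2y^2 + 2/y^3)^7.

4480

General term: C(7,j)·(2y^2)^j·(2/y^3)^(7-j), with y-exponent 2j − 3(7−j) = 5j − 21.
Set 5j − 21 = -1: j = 4.
C(7,4) = 35; 2^4 = 16; 2^3 = 8.
Coefficient = 35 · 16 · 8 = 4480.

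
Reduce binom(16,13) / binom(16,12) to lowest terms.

C(n,k+1)/C(n,k) = (n−k)/(k+1) = (16−12)/(12+1) = 4/13.

4/13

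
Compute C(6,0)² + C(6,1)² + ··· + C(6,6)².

By Vandermonde's identity, Σ C(6,i)² = C(12,6) = 924.

924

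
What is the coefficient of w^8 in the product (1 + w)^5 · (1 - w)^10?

-45

Coefficient of w^8 = Σ_{j} C(5,j)·1^j·C(10,8-j)·(-1)^(8-j) for j from 0 to 5.
= 45 + (-600) + 2100 + (-2520) + 1050 + (-120) = -45.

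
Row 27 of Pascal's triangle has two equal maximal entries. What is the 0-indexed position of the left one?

For odd n = 27, C(27,i) peaks at i = (n−1)/2 and (n+1)/2; the lower is 13.

13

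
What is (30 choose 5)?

142506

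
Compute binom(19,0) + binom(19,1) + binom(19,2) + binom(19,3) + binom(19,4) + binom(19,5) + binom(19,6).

1 + 19 + 171 + 969 + 3876 + 11628 + 27132 = 43796.

43796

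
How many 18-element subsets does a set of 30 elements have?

C(30,18) = C(30,12) by symmetry.
C(30,12) = (30·29·28·27·26·25·24·23·22·21·20·19) / 12! = 41430393164160000 / 479001600 = 86493225.

86493225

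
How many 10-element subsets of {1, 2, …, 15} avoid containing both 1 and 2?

1716

All 10-subsets: C(15,10) = 3003. Those containing both fixed elements: C(13,8) = 1287.
3003 − 1287 = 1716.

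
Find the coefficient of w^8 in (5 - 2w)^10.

The general term is C(10,j)·(5)^j·(-2w)^(10-j); the w^8 term has j = 2.
C(10,2) = 45.
Coefficient = C(10,2) · 5^2 · (-2)^8 = 45 · 25 · 256 = 288000.

288000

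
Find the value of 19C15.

3876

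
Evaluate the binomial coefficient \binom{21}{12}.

293930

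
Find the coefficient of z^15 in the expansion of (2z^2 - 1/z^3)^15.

-1863680

General term: C(15,j)·(2z^2)^j·(-1/z^3)^(15-j), with z-exponent 2j − 3(15−j) = 5j − 45.
Set 5j − 45 = 15: j = 12.
C(15,12) = 455; 2^12 = 4096; (-1)^3 = -1.
Coefficient = 455 · 4096 · (-1) = -1863680.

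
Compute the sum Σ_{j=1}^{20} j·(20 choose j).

10485760

Differentiating (1+x)^20 and setting x=1: Σ j·C(20,j) = 20·2^19 = 10485760.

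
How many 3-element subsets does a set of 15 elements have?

455

C(15,3) = (15·14·13) / 3! = 2730 / 6 = 455.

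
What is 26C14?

9657700

C(26,14) = C(26,12) by symmetry.
C(26,12) = (26·25·24·23·22·21·20·19·18·17·16·15) / 12! = 4626053752320000 / 479001600 = 9657700.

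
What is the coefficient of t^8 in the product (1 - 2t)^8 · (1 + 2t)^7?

8960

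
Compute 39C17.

C(39,17) = (39·38·37·36·35·34·33·32·31·30·29·28·27·26·25·24·23) / 17! = 18147570172421919989760000 / 355687428096000 = 51021117810.

51021117810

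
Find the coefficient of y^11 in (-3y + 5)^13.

-345436650

The general term is C(13,j)·(-3y)^j·(5)^(13-j); the y^11 term has j = 11.
C(13,11) = 78.
Coefficient = C(13,11) · (-3)^11 · 5^2 = 78 · (-177147) · 25 = -345436650.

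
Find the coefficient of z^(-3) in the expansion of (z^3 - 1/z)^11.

General term: C(11,j)·(z^3)^j·(-1/z)^(11-j), with z-exponent 3j − 1(11−j) = 4j − 11.
Set 4j − 11 = -3: j = 2.
C(11,2) = 55; 1^2 = 1; (-1)^9 = -1.
Coefficient = 55 · 1 · (-1) = -55.

-55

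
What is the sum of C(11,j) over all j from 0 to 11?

Setting x = 1 in (1+x)^11 gives Σ C(11,j) = 2^11 = 2048.

2048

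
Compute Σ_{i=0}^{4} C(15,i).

1941

1 + 15 + 105 + 455 + 1365 = 1941.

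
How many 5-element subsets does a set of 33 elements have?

237336

C(33,5) = (33·32·31·30·29) / 5! = 28480320 / 120 = 237336.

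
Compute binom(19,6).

27132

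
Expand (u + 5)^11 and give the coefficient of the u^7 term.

The general term is C(11,j)·(u)^j·(5)^(11-j); the u^7 term has j = 7.
C(11,7) = 330.
Coefficient = C(11,7) · 5^4 = 330 · 625 = 206250.

206250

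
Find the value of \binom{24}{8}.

735471

C(24,8) = (24·23·22·21·20·19·18·17) / 8! = 29654190720 / 40320 = 735471.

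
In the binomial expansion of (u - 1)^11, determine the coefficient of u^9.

55

The general term is C(11,j)·(u)^j·(-1)^(11-j); the u^9 term has j = 9.
C(11,9) = 55.
Coefficient = C(11,9) = 55.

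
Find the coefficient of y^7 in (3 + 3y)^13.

2735858268

The general term is C(13,j)·(3)^j·(3y)^(13-j); the y^7 term has j = 6.
C(13,6) = 1716.
Coefficient = C(13,6) · 3^6 · 3^7 = 1716 · 729 · 2187 = 2735858268.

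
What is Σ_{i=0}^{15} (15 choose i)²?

155117520

Σ C(15,i)² is the coefficient of x^15 in (1+x)^15(1+x)^15 = (1+x)^30, i.e. C(30,15) = 155117520.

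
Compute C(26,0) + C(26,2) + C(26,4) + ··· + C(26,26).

33554432

Even-j terms of row 26 sum to 2^25 = 33554432.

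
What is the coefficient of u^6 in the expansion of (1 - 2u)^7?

The general term is C(7,j)·(1)^j·(-2u)^(7-j); the u^6 term has j = 1.
C(7,1) = 7.
Coefficient = C(7,1) · (-2)^6 = 7 · 64 = 448.

448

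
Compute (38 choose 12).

C(38,12) = (38·37·36·35·34·33·32·31·30·29·28·27) / 12! = 1296884927852236800 / 479001600 = 2707475148.

2707475148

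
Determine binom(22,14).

C(22,14) = C(22,8) by symmetry.
C(22,8) = (22·21·20·19·18·17·16·15) / 8! = 12893126400 / 40320 = 319770.

319770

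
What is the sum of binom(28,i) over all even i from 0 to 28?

Even-i terms of row 28 sum to 2^27 = 134217728.

134217728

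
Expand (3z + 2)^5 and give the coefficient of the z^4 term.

The general term is C(5,j)·(3z)^j·(2)^(5-j); the z^4 term has j = 4.
C(5,4) = 5.
Coefficient = C(5,4) · 3^4 · 2^1 = 5 · 81 · 2 = 810.

810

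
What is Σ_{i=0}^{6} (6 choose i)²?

924

Σ C(6,i)² is the coefficient of x^6 in (1+x)^6(1+x)^6 = (1+x)^12, i.e. C(12,6) = 924.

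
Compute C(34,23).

286097760

C(34,23) = C(34,11) by symmetry.
C(34,11) = (34·33·32·31·30·29·28·27·26·25·24) / 11! = 11420107066368000 / 39916800 = 286097760.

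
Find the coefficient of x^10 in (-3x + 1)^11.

The general term is C(11,j)·(-3x)^j·(1)^(11-j); the x^10 term has j = 10.
C(11,10) = 11.
Coefficient = C(11,10) · (-3)^10 = 11 · 59049 = 649539.

649539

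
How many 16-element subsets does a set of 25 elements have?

2042975

C(25,16) = C(25,9) by symmetry.
C(25,9) = (25·24·23·22·21·20·19·18·17) / 9! = 741354768000 / 362880 = 2042975.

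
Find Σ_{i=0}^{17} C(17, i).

131072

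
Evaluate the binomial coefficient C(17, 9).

C(17,9) = C(17,8) by symmetry.
C(17,8) = (17·16·15·14·13·12·11·10) / 8! = 980179200 / 40320 = 24310.

24310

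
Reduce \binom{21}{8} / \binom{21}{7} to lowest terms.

C(n,k+1)/C(n,k) = (n−k)/(k+1) = (21−7)/(7+1) = 14/8 = 7/4.

7/4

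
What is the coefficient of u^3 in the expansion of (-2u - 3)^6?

4320

The general term is C(6,j)·(-2u)^j·(-3)^(6-j); the u^3 term has j = 3.
C(6,3) = 20.
Coefficient = C(6,3) · (-2)^3 · (-3)^3 = 20 · (-8) · (-27) = 4320.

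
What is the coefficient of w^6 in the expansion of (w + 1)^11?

462

The general term is C(11,j)·(w)^j·(1)^(11-j); the w^6 term has j = 6.
C(11,6) = 462.
Coefficient = C(11,6) = 462.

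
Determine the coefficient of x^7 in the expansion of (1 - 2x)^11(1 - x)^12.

Coefficient of x^7 = Σ_{j} C(11,j)·(-2)^j·C(12,7-j)·(-1)^(7-j) for j from 0 to 7.
= (-792) + (-20328) + (-174240) + (-653400) + (-1161600) + (-975744) + (-354816) + (-42240) = -3383160.

-3383160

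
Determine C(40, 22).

113380261800

C(40,22) = C(40,18) by symmetry.
C(40,18) = (40·39·38·37·36·35·34·33·32·31·30·29·28·27·26·25·24·23) / 18! = 725902806896876799590400000 / 6402373705728000 = 113380261800.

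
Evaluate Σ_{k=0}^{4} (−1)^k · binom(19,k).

3060

The partial alternating sum Σ_{k=0}^{4} (−1)^k C(19,k) = (−1)^4 C(18,4) = 3060.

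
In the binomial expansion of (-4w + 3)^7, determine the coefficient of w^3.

-181440

The general term is C(7,j)·(-4w)^j·(3)^(7-j); the w^3 term has j = 3.
C(7,3) = 35.
Coefficient = C(7,3) · (-4)^3 · 3^4 = 35 · (-64) · 81 = -181440.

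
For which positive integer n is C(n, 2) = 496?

n(n−1)/2 = 496 ⇒ n(n−1) = 992. Since 32·31 = 992, n = 32.

32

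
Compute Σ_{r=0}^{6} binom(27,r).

397594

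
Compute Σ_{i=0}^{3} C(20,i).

1351

1 + 20 + 190 + 1140 = 1351.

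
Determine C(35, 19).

4059928950

C(35,19) = C(35,16) by symmetry.
C(35,16) = (35·34·33·32·31·30·29·28·27·26·25·24·23·22·21·20) / 16! = 84945040381058457600000 / 20922789888000 = 4059928950.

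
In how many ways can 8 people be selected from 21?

203490

This is C(21,8) = 203490.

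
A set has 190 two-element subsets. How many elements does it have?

n(n−1)/2 = 190 ⇒ n(n−1) = 380. Since 20·19 = 380, n = 20.

20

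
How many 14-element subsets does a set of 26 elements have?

C(26,14) = C(26,12) by symmetry.
C(26,12) = (26·25·24·23·22·21·20·19·18·17·16·15) / 12! = 4626053752320000 / 479001600 = 9657700.

9657700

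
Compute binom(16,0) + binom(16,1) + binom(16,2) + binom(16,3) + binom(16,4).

2517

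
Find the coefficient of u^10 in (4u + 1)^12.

The general term is C(12,j)·(4u)^j·(1)^(12-j); the u^10 term has j = 10.
C(12,10) = 66.
Coefficient = C(12,10) · 4^10 = 66 · 1048576 = 69206016.

69206016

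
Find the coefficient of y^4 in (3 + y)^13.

The general term is C(13,j)·(3)^j·(y)^(13-j); the y^4 term has j = 9.
C(13,9) = 715.
Coefficient = C(13,9) · 3^9 = 715 · 19683 = 14073345.

14073345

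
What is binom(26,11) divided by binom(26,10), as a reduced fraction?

C(n,k+1)/C(n,k) = (n−k)/(k+1) = (26−10)/(10+1) = 16/11.

16/11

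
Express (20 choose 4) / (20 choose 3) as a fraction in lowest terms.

17/4

C(n,k+1)/C(n,k) = (n−k)/(k+1) = (20−3)/(3+1) = 17/4.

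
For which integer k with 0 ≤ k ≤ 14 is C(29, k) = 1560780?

C(29,k) increases on 0 ≤ k ≤ 14. C(29,6) = 475020 and C(29,7) = 1560780, so k = 7.

7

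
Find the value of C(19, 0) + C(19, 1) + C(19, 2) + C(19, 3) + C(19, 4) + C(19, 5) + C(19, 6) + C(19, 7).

94184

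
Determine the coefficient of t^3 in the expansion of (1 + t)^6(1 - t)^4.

-8

Coefficient of t^3 = Σ_{j} C(6,j)·1^j·C(4,3-j)·(-1)^(3-j) for j from 0 to 3.
= (-4) + 36 + (-60) + 20 = -8.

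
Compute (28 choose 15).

C(28,15) = C(28,13) by symmetry.
C(28,13) = (28·27·26·25·24·23·22·21·20·19·18·17·16) / 13! = 233153109116928000 / 6227020800 = 37442160.

37442160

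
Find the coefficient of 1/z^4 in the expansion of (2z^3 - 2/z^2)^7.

General term: C(7,j)·(2z^3)^j·(-2/z^2)^(7-j), with z-exponent 3j − 2(7−j) = 5j − 14.
Set 5j − 14 = -4: j = 2.
C(7,2) = 21; 2^2 = 4; (-2)^5 = -32.
Coefficient = 21 · 4 · (-32) = -2688.

-2688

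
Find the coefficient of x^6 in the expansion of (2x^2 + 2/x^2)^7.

2688

General term: C(7,j)·(2x^2)^j·(2/x^2)^(7-j), with x-exponent 2j − 2(7−j) = 4j − 14.
Set 4j − 14 = 6: j = 5.
C(7,5) = 21; 2^5 = 32; 2^2 = 4.
Coefficient = 21 · 32 · 4 = 2688.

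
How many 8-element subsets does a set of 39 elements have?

61523748

C(39,8) = (39·38·37·36·35·34·33·32) / 8! = 2480637519360 / 40320 = 61523748.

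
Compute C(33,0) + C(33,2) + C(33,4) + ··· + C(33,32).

Even-r terms of row 33 sum to 2^32 = 4294967296.

4294967296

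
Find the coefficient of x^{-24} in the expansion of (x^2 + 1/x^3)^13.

286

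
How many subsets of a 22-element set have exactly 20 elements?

Choose the 20 positions: C(22,20) = 231.

231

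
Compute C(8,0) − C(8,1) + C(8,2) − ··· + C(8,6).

7

The partial alternating sum Σ_{k=0}^{6} (−1)^k C(8,k) = (−1)^6 C(7,6) = 7.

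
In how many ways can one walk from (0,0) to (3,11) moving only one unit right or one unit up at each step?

364

Each path is a sequence of 14 steps with 3 rights: C(14,3) = 364.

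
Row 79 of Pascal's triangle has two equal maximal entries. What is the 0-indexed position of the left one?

39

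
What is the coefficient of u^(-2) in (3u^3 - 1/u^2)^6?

135

General term: C(6,j)·(3u^3)^j·(-1/u^2)^(6-j), with u-exponent 3j − 2(6−j) = 5j − 12.
Set 5j − 12 = -2: j = 2.
C(6,2) = 15; 3^2 = 9; (-1)^4 = 1.
Coefficient = 15 · 9 · 1 = 135.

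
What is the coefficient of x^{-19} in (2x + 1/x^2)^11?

22

General term: C(11,j)·(2x)^j·(1/x^2)^(11-j), with x-exponent 1j − 2(11−j) = 3j − 22.
Set 3j − 22 = -19: j = 1.
C(11,1) = 11; 2^1 = 2; 1^10 = 1.
Coefficient = 11 · 2 · 1 = 22.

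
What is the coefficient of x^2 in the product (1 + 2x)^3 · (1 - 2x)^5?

Coefficient of x^2 = Σ_{j} C(3,j)·2^j·C(5,2-j)·(-2)^(2-j) for j from 0 to 2.
= 40 + (-60) + 12 = -8.

-8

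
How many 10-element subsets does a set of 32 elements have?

C(32,10) = (32·31·30·29·28·27·26·25·24·23) / 10! = 234102016512000 / 3628800 = 64512240.

64512240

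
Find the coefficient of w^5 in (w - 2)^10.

-8064

The general term is C(10,j)·(w)^j·(-2)^(10-j); the w^5 term has j = 5.
C(10,5) = 252.
Coefficient = C(10,5) · (-2)^5 = 252 · (-32) = -8064.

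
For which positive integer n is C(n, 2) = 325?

26

n(n−1)/2 = 325 ⇒ n(n−1) = 650. Since 26·25 = 650, n = 26.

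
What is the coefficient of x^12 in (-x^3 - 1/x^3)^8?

General term: C(8,j)·(-x^3)^j·(-1/x^3)^(8-j), with x-exponent 3j − 3(8−j) = 6j − 24.
Set 6j − 24 = 12: j = 6.
C(8,6) = 28; (-1)^6 = 1; (-1)^2 = 1.
Coefficient = 28 · 1 · 1 = 28.

28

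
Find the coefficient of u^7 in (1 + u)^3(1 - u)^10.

Coefficient of u^7 = Σ_{j} C(3,j)·1^j·C(10,7-j)·(-1)^(7-j) for j from 0 to 3.
= (-120) + 630 + (-756) + 210 = -36.

-36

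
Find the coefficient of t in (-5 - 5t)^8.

3125000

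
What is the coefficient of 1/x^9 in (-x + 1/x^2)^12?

General term: C(12,j)·(-x)^j·(1/x^2)^(12-j), with x-exponent 1j − 2(12−j) = 3j − 24.
Set 3j − 24 = -9: j = 5.
C(12,5) = 792; (-1)^5 = -1; 1^7 = 1.
Coefficient = 792 · (-1) · 1 = -792.

-792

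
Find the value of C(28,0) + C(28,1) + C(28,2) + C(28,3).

1 + 28 + 378 + 3276 = 3683.

3683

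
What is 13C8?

1287

C(13,8) = C(13,5) by symmetry.
C(13,5) = (13·12·11·10·9) / 5! = 154440 / 120 = 1287.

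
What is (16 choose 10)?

8008

C(16,10) = C(16,6) by symmetry.
C(16,6) = (16·15·14·13·12·11) / 6! = 5765760 / 720 = 8008.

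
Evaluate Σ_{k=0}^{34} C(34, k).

Setting x = 1 in (1+x)^34 gives Σ C(34,k) = 2^34 = 17179869184.

17179869184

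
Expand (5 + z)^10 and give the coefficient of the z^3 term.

9375000

The general term is C(10,j)·(5)^j·(z)^(10-j); the z^3 term has j = 7.
C(10,7) = 120.
Coefficient = C(10,7) · 5^7 = 120 · 78125 = 9375000.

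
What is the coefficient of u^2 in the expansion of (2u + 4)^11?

57671680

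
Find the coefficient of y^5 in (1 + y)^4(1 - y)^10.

38

Coefficient of y^5 = Σ_{j} C(4,j)·1^j·C(10,5-j)·(-1)^(5-j) for j from 0 to 4.
= (-252) + 840 + (-720) + 180 + (-10) = 38.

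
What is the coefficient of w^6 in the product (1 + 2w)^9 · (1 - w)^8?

1036

Coefficient of w^6 = Σ_{j} C(9,j)·2^j·C(8,6-j)·(-1)^(6-j) for j from 0 to 6.
= 28 + (-1008) + 10080 + (-37632) + 56448 + (-32256) + 5376 = 1036.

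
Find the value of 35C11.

417225900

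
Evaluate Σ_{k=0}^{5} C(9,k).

1 + 9 + 36 + 84 + 126 + 126 = 382.

382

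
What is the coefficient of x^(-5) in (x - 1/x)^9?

-36

General term: C(9,j)·(x)^j·(-1/x)^(9-j), with x-exponent 1j − 1(9−j) = 2j − 9.
Set 2j − 9 = -5: j = 2.
C(9,2) = 36; 1^2 = 1; (-1)^7 = -1.
Coefficient = 36 · 1 · (-1) = -36.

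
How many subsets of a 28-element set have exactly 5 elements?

98280

Choose the 5 positions: C(28,5) = 98280.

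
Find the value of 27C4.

17550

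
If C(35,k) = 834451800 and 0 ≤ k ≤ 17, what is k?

C(35,k) increases on 0 ≤ k ≤ 17. C(35,11) = 417225900 and C(35,12) = 834451800, so k = 12.

12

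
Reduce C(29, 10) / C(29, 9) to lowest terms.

C(n,k+1)/C(n,k) = (n−k)/(k+1) = (29−9)/(9+1) = 20/10 = 2.

2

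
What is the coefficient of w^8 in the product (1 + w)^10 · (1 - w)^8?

14

Coefficient of w^8 = Σ_{j} C(10,j)·1^j·C(8,8-j)·(-1)^(8-j) for j from 0 to 8.
= 1 + (-80) + 1260 + (-6720) + 14700 + (-14112) + 5880 + (-960) + 45 = 14.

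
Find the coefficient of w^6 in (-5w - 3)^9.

The general term is C(9,j)·(-5w)^j·(-3)^(9-j); the w^6 term has j = 6.
C(9,6) = 84.
Coefficient = C(9,6) · (-5)^6 · (-3)^3 = 84 · 15625 · (-27) = -35437500.

-35437500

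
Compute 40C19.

131282408400

C(40,19) = (40·39·38·37·36·35·34·33·32·31·30·29·28·27·26·25·24·23·22) / 19! = 15969861751731289590988800000 / 121645100408832000 = 131282408400.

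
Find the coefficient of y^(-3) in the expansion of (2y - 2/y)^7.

General term: C(7,j)·(2y)^j·(-2/y)^(7-j), with y-exponent 1j − 1(7−j) = 2j − 7.
Set 2j − 7 = -3: j = 2.
C(7,2) = 21; 2^2 = 4; (-2)^5 = -32.
Coefficient = 21 · 4 · (-32) = -2688.

-2688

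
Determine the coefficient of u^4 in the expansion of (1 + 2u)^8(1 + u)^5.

4645

Coefficient of u^4 = Σ_{j} C(8,j)·2^j·C(5,4-j)·1^(4-j) for j from 0 to 4.
= 5 + 160 + 1120 + 2240 + 1120 = 4645.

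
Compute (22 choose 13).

C(22,13) = C(22,9) by symmetry.
C(22,9) = (22·21·20·19·18·17·16·15·14) / 9! = 180503769600 / 362880 = 497420.

497420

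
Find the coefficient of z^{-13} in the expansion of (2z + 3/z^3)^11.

General term: C(11,j)·(2z)^j·(3/z^3)^(11-j), with z-exponent 1j − 3(11−j) = 4j − 33.
Set 4j − 33 = -13: j = 5.
C(11,5) = 462; 2^5 = 32; 3^6 = 729.
Coefficient = 462 · 32 · 729 = 10777536.

10777536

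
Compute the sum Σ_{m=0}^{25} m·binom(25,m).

419430400

Since m·C(25,m) = 25·C(24,m−1), the sum is 25·2^24 = 25·16777216 = 419430400.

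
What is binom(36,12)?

1251677700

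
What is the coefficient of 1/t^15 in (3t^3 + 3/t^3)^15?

43089767721

General term: C(15,j)·(3t^3)^j·(3/t^3)^(15-j), with t-exponent 3j − 3(15−j) = 6j − 45.
Set 6j − 45 = -15: j = 5.
C(15,5) = 3003; 3^5 = 243; 3^10 = 59049.
Coefficient = 3003 · 243 · 59049 = 43089767721.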